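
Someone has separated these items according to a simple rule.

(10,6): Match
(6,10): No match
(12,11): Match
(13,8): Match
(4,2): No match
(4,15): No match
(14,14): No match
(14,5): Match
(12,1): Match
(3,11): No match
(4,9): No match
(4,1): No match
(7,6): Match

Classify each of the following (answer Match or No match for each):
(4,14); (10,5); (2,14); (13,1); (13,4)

No match, Match, No match, Match, Match

'Match' ⟺ first > second AND sum ≥ 13.
(4,14) → 4 < 14, 4+14 = 18 → No match. (10,5) → 10 > 5, 10+5 = 15 → Match. (2,14) → 2 < 14, 2+14 = 16 → No match. (13,1) → 13 > 1, 13+1 = 14 → Match. (13,4) → 13 > 4, 13+4 = 17 → Match.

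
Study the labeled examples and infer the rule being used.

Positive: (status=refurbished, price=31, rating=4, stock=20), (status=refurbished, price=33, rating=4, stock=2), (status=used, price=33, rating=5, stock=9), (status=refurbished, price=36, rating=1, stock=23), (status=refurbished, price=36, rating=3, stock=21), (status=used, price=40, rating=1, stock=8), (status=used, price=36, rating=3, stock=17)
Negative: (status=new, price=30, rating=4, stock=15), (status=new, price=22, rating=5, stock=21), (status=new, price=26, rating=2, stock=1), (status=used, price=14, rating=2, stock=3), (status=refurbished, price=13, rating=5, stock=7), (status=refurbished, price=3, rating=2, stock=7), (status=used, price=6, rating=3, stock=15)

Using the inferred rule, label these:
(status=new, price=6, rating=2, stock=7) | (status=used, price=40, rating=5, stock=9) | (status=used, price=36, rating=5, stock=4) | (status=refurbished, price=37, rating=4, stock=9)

The distinguishing property — price ≥ 31 — holds for all the 'Positive' cases and none of the 'Negative' cases.

Negative, Positive, Positive, Positive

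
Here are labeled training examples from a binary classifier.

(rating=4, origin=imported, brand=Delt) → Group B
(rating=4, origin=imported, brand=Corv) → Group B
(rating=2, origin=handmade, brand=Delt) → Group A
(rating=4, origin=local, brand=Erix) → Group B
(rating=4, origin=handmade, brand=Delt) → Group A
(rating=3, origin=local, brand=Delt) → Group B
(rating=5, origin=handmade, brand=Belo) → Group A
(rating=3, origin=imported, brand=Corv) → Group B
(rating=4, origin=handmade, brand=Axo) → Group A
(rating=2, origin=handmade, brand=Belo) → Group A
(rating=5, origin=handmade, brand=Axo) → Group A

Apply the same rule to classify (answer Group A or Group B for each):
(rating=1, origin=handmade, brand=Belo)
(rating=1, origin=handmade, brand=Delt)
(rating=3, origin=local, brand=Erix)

Group A, Group A, Group B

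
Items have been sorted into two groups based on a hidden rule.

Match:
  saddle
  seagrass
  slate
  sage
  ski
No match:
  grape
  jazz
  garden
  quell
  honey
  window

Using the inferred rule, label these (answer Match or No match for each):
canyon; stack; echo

The simplest hypothesis consistent with all the labels is: contains 's'.
canyon — no 's', hence No match. stack — has 's', hence Match. echo — no 's', hence No match.

No match, Match, No match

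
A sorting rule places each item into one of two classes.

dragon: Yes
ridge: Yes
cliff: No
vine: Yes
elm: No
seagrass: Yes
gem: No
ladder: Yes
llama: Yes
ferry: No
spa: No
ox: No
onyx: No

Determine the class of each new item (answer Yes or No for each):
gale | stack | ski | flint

The pattern is that an item is 'Yes' exactly when: has ≥ 2 vowels.
gale: 2 vowels, checks out → Yes.
stack: 1 vowel, doesn't match → No.
ski: 1 vowel, doesn't match → No.
flint: 1 vowel, doesn't match → No.

Yes, No, No, No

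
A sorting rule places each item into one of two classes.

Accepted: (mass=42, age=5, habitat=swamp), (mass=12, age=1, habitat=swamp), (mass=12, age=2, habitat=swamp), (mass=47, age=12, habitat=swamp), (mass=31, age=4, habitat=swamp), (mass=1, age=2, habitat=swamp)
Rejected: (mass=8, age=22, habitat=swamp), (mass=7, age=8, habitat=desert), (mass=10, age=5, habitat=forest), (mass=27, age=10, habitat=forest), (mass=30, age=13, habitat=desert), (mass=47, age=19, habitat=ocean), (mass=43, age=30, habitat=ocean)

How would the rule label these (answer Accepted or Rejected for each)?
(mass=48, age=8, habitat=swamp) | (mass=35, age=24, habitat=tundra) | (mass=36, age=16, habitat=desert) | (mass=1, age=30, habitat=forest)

Rule: habitat is swamp AND age ≤ 12. This holds for each 'Accepted' example and fails for each 'Rejected' one.
(mass=48, age=8, habitat=swamp): habitat is swamp, age = 8, qualifies → Accepted. (mass=35, age=24, habitat=tundra): habitat is tundra, age = 24, does not fit → Rejected. (mass=36, age=16, habitat=desert): habitat is desert, age = 16, does not fit → Rejected. (mass=1, age=30, habitat=forest): habitat is forest, age = 30, does not fit → Rejected.

Accepted, Rejected, Rejected, Rejected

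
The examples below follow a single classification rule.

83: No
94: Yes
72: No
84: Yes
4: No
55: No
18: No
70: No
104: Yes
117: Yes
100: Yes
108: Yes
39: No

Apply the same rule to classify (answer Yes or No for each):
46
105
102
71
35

No, Yes, Yes, No, No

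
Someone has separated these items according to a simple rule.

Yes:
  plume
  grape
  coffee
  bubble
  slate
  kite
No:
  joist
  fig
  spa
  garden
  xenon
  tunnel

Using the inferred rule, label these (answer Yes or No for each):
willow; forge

No, Yes

The pattern is that an item is 'Yes' exactly when: ends with 'e'.
willow: ends with 'w' — fails this test, so No. forge: ends with 'e' — passes, so Yes.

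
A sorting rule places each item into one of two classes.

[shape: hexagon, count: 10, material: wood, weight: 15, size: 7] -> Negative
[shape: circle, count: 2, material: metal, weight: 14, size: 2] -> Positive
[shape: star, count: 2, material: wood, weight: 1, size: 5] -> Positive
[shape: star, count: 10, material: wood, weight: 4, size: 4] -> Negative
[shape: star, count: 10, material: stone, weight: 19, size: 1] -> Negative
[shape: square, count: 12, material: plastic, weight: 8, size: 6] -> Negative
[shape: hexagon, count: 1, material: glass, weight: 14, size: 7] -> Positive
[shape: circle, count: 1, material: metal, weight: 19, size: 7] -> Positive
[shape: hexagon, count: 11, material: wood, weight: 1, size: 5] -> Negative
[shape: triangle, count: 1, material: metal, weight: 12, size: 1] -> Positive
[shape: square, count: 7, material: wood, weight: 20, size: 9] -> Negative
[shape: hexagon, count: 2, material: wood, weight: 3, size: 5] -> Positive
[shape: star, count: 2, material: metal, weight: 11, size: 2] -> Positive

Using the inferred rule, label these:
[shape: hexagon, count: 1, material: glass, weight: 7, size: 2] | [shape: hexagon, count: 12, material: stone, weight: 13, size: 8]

Positive, Negative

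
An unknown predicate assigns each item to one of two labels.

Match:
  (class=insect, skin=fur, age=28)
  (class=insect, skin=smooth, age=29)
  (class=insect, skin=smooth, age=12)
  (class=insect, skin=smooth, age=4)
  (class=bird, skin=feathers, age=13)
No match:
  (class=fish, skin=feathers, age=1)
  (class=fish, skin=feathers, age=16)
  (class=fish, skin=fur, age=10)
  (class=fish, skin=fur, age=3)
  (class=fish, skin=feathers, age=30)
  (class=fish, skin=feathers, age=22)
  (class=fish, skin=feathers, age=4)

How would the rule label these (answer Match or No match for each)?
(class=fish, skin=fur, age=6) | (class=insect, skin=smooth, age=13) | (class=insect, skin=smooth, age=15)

No match, Match, Match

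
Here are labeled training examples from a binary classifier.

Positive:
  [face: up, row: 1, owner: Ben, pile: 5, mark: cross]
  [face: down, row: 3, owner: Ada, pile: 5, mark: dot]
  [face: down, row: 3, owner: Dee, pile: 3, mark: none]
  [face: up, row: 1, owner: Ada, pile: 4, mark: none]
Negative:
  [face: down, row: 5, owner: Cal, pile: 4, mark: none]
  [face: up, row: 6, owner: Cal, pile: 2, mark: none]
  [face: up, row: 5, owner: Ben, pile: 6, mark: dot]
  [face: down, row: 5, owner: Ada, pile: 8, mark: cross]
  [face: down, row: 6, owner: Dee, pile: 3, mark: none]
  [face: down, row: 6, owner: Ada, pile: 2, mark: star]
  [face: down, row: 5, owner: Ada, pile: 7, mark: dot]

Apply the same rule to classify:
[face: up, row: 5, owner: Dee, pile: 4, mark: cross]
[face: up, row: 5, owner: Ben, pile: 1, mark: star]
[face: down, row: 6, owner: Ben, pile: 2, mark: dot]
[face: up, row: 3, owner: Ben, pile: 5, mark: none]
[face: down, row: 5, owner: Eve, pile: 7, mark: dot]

Negative, Negative, Negative, Positive, Negative

The simplest hypothesis consistent with all the labels is: row ≤ 3.
[face: up, row: 5, owner: Dee, pile: 4, mark: cross]: row = 5 — doesn't qualify, so Negative. [face: up, row: 5, owner: Ben, pile: 1, mark: star]: row = 5 — doesn't qualify, so Negative. [face: down, row: 6, owner: Ben, pile: 2, mark: dot]: row = 6 — doesn't qualify, so Negative. [face: up, row: 3, owner: Ben, pile: 5, mark: none]: row = 3 — meets the rule, so Positive. [face: down, row: 5, owner: Eve, pile: 7, mark: dot]: row = 5 — doesn't qualify, so Negative.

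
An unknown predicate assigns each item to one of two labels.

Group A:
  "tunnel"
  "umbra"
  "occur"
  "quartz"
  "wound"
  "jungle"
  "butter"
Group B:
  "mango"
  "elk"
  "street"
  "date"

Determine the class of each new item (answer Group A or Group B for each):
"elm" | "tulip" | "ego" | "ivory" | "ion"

The pattern is that an item is 'Group A' exactly when: contains 'u'.
Group B: "elm", since no 'u'.
Group A: "tulip", since has 'u'.
Group B: "ego", since no 'u'.
Group B: "ivory", since no 'u'.
Group B: "ion", since no 'u'.

Group B, Group A, Group B, Group B, Group B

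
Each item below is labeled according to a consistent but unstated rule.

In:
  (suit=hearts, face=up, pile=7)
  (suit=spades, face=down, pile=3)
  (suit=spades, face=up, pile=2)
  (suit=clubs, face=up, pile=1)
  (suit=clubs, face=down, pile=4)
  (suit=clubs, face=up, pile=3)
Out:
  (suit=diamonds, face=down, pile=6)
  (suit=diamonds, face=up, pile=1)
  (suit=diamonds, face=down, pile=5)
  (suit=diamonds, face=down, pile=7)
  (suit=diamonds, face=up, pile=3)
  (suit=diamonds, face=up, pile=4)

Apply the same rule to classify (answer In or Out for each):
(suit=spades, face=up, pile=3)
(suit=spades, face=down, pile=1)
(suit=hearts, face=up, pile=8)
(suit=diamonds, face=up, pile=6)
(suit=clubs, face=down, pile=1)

The distinguishing property — suit is not diamonds — holds for all the 'In' cases and none of the 'Out' cases.

In, In, In, Out, In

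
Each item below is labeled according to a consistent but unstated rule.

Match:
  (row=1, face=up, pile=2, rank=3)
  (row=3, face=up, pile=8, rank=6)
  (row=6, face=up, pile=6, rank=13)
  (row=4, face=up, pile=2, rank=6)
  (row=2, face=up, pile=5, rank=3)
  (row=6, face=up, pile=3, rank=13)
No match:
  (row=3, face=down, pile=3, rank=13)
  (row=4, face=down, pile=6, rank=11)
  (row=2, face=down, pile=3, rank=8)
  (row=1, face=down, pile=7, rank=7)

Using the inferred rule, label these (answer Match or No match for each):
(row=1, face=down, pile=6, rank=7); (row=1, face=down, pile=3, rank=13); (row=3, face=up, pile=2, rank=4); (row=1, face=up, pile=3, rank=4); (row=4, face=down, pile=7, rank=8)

Every 'Match' example satisfies: face is up. None of the 'No match' examples do.

No match, No match, Match, Match, No match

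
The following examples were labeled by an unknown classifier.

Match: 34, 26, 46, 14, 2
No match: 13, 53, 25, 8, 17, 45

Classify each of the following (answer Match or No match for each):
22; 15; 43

Match, No match, No match

The rule appears to be: ≡ 2 (mod 4).
Match: 22, since 22 mod 4 = 2. No match: 15, since 15 mod 4 = 3. No match: 43, since 43 mod 4 = 3.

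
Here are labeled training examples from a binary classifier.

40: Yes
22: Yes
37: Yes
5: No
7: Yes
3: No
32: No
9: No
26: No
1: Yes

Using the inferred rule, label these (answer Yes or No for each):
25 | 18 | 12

Yes, No, No

The rule appears to be: ≡ 1 (mod 3).
Yes: 25, since 25 mod 3 = 1.
No: 18, since 18 mod 3 = 0.
No: 12, since 12 mod 3 = 0.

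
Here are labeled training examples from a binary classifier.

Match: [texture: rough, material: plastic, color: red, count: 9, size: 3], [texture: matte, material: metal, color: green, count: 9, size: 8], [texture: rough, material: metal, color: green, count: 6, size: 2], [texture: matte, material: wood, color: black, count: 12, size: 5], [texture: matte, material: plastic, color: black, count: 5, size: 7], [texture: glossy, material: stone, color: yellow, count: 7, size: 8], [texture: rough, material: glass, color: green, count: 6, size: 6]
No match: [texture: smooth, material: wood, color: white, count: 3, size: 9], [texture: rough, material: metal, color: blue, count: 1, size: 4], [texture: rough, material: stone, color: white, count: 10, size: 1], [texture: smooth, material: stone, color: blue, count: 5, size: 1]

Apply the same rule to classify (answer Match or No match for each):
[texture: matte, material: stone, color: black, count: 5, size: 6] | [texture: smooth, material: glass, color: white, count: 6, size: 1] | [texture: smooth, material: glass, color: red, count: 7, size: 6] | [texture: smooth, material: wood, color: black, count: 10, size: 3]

Rule: count ≥ 5 AND size ≥ 2. This holds for each 'Match' example and fails for each 'No match' one.

Match, No match, Match, Match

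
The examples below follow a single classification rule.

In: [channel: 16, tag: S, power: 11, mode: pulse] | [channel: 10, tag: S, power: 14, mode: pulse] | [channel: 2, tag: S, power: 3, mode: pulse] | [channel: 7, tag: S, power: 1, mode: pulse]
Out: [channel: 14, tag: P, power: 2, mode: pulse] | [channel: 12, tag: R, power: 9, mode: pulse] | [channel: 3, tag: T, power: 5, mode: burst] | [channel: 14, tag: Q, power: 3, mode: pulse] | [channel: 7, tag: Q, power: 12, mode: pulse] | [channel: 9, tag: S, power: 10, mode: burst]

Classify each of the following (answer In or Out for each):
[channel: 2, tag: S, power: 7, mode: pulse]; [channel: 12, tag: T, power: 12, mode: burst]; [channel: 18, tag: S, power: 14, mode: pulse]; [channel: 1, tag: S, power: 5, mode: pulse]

The pattern is that an item is 'In' exactly when: tag is S AND mode is pulse.
[channel: 2, tag: S, power: 7, mode: pulse]: tag is S, mode is pulse — qualifies, so In.
[channel: 12, tag: T, power: 12, mode: burst]: tag is T, mode is burst — fails this test, so Out.
[channel: 18, tag: S, power: 14, mode: pulse]: tag is S, mode is pulse — qualifies, so In.
[channel: 1, tag: S, power: 5, mode: pulse]: tag is S, mode is pulse — qualifies, so In.

In, Out, In, In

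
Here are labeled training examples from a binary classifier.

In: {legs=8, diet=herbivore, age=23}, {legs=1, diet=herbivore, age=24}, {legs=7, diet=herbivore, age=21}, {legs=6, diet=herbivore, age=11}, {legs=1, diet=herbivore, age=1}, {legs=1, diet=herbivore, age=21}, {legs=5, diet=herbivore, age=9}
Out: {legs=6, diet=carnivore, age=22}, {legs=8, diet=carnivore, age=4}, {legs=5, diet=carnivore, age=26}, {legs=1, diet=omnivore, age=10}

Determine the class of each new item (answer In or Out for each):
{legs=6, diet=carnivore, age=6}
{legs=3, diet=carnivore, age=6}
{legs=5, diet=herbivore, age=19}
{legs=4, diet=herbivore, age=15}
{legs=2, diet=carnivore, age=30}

Out, Out, In, In, Out

Rule: diet is herbivore. This holds for each 'In' example and fails for each 'Out' one.
{legs=6, diet=carnivore, age=6}: diet is carnivore — lacks this property, so Out. {legs=3, diet=carnivore, age=6}: diet is carnivore — lacks this property, so Out. {legs=5, diet=herbivore, age=19}: diet is herbivore — meets the rule, so In. {legs=4, diet=herbivore, age=15}: diet is herbivore — meets the rule, so In. {legs=2, diet=carnivore, age=30}: diet is carnivore — lacks this property, so Out.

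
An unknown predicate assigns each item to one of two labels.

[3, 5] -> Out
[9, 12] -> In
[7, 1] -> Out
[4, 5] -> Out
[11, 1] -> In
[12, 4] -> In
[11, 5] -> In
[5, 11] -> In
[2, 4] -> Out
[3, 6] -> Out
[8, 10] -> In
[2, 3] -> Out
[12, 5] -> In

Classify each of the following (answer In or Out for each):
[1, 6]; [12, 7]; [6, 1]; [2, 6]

Out, In, Out, Out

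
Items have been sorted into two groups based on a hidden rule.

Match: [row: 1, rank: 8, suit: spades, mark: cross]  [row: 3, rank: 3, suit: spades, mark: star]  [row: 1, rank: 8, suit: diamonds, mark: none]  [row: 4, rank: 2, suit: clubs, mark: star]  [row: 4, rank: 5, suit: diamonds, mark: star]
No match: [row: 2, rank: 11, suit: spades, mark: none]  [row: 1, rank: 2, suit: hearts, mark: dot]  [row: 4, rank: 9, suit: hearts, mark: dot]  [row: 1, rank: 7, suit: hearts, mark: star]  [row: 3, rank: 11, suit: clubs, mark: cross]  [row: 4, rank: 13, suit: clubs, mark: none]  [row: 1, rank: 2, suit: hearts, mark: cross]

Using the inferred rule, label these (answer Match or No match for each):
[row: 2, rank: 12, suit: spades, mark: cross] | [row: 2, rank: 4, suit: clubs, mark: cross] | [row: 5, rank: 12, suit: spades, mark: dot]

The distinguishing property — suit is not hearts AND rank ≤ 8 — holds for all the 'Match' cases and none of the 'No match' cases.
[row: 2, rank: 12, suit: spades, mark: cross]: No match (suit is spades, rank = 12).
[row: 2, rank: 4, suit: clubs, mark: cross]: Match (suit is clubs, rank = 4).
[row: 5, rank: 12, suit: spades, mark: dot]: No match (suit is spades, rank = 12).

No match, Match, No match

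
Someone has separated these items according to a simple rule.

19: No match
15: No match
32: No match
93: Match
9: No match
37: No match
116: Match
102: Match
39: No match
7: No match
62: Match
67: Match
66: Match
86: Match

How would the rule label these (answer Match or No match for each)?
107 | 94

Match, Match

The simplest hypothesis consistent with all the labels is: at least 62.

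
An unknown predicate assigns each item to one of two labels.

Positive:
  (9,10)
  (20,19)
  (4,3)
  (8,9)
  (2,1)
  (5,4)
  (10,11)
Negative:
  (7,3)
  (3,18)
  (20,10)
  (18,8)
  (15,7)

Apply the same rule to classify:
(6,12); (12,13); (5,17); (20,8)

Negative, Positive, Negative, Negative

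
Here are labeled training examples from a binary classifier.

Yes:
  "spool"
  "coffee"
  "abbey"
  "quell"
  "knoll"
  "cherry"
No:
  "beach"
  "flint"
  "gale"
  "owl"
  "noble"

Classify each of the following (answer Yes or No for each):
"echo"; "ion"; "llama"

All 'Yes' examples share one property — has a double letter — and every 'No' example lacks it.

No, No, Yes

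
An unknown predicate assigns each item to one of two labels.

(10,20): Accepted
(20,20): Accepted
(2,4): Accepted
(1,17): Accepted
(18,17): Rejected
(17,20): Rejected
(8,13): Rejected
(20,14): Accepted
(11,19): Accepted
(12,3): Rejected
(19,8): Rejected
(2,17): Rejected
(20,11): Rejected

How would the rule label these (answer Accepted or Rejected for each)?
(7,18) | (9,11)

Rejected, Accepted

The rule appears to be: sum is even.
(7,18) → 7+18 = 25 → Rejected. (9,11) → 9+11 = 20 → Accepted.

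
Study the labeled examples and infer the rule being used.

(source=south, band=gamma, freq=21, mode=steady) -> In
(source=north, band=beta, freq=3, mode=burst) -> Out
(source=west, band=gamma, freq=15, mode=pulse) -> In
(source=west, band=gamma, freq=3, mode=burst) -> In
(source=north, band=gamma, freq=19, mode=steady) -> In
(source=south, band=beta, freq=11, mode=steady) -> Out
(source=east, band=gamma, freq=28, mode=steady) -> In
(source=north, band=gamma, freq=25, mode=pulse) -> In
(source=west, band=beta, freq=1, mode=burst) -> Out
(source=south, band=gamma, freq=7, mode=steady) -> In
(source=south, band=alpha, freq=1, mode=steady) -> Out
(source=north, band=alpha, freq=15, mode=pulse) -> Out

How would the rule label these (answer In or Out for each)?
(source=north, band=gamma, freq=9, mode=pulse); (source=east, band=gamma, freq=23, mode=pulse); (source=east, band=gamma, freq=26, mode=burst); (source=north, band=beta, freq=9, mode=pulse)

In, In, In, Out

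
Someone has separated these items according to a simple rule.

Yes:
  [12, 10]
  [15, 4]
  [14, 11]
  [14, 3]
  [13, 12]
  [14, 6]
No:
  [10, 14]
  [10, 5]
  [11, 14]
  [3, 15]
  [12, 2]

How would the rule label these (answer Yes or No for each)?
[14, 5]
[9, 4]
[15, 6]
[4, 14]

'Yes' ⟺ first > second AND sum ≥ 17.
[14, 5] — 14 > 5, 14+5 = 19, hence Yes.
[9, 4] — 9 > 4, 9+4 = 13, hence No.
[15, 6] — 15 > 6, 15+6 = 21, hence Yes.
[4, 14] — 4 < 14, 4+14 = 18, hence No.

Yes, No, Yes, No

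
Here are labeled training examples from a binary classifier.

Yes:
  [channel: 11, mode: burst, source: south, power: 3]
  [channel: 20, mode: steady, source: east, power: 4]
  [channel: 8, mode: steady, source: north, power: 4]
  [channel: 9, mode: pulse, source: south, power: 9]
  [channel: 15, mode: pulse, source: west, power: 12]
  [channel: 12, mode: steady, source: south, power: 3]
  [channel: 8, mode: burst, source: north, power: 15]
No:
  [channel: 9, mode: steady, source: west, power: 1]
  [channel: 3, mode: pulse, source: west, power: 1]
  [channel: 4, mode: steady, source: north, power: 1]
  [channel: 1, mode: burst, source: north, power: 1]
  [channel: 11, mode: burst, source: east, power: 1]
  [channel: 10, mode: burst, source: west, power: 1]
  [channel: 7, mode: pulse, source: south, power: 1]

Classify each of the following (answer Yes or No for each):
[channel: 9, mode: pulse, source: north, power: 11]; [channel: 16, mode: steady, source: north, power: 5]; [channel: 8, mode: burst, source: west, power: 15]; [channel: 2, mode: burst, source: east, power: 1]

Yes, Yes, Yes, No

A rule that fits every label: power ≥ 3 — true of each 'Yes' example, false of each 'No' one.
[channel: 9, mode: pulse, source: north, power: 11]: power = 11 — qualifies, so Yes.
[channel: 16, mode: steady, source: north, power: 5]: power = 5 — qualifies, so Yes.
[channel: 8, mode: burst, source: west, power: 15]: power = 15 — qualifies, so Yes.
[channel: 2, mode: burst, source: east, power: 1]: power = 1 — doesn't match, so No.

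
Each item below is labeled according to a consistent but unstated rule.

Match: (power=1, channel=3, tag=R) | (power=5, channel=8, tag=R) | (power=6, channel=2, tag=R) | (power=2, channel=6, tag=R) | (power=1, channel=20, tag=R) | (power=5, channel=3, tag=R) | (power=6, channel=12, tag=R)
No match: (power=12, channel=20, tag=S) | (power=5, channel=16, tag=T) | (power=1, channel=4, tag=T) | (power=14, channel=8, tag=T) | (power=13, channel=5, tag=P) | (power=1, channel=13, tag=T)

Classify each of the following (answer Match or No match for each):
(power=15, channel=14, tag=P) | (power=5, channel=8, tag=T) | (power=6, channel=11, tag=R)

No match, No match, Match

The rule appears to be: tag is R.
(power=15, channel=14, tag=P): No match (tag is P).
(power=5, channel=8, tag=T): No match (tag is T).
(power=6, channel=11, tag=R): Match (tag is R).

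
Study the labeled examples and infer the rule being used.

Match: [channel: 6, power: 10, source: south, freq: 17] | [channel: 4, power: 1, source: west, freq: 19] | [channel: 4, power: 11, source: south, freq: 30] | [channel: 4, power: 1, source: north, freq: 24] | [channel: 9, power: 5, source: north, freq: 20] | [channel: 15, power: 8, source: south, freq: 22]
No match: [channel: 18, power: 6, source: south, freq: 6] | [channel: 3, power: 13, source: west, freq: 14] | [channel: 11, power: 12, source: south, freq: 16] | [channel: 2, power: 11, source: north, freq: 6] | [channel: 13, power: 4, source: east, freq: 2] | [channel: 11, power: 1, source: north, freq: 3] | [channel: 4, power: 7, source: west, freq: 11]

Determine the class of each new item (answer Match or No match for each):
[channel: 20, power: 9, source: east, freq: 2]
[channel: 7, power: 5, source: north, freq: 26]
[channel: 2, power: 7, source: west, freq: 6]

A rule that fits every label: freq ≥ 17 — true of each 'Match' example, false of each 'No match' one.
[channel: 20, power: 9, source: east, freq: 2]: freq = 2, doesn't match → No match.
[channel: 7, power: 5, source: north, freq: 26]: freq = 26, meets the rule → Match.
[channel: 2, power: 7, source: west, freq: 6]: freq = 6, doesn't match → No match.

No match, Match, No match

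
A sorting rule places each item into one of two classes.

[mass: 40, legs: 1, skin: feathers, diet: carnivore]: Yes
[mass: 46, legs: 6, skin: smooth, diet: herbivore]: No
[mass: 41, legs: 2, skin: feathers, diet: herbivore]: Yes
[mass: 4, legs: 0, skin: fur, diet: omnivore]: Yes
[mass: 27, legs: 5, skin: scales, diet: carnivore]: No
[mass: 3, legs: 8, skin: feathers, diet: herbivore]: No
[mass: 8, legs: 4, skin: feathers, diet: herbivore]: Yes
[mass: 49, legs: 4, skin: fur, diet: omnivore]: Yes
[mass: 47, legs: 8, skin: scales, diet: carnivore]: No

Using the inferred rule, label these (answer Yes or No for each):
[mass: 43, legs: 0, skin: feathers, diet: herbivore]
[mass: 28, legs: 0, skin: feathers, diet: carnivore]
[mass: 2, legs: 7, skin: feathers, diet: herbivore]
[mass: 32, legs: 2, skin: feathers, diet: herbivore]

One predicate separates the groups cleanly: legs ≤ 4.
[mass: 43, legs: 0, skin: feathers, diet: herbivore]: legs = 0 — satisfies this, so Yes.
[mass: 28, legs: 0, skin: feathers, diet: carnivore]: legs = 0 — satisfies this, so Yes.
[mass: 2, legs: 7, skin: feathers, diet: herbivore]: legs = 7 — does not satisfy this, so No.
[mass: 32, legs: 2, skin: feathers, diet: herbivore]: legs = 2 — satisfies this, so Yes.

Yes, Yes, No, Yes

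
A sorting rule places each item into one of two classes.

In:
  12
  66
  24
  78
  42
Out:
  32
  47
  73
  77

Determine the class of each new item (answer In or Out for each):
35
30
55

Out, In, Out

'In' ⟺ multiple of 3.
Out: 35, since 35 = 3·11 + 2.
In: 30, since 30 = 3·10.
Out: 55, since 55 = 3·18 + 1.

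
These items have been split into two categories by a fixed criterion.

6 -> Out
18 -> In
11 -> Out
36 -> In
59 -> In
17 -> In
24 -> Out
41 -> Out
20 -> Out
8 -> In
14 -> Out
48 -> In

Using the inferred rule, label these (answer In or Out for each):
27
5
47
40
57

In, Out, In, Out, In

The pattern is that an item is 'In' exactly when: digit sum ≥ 7.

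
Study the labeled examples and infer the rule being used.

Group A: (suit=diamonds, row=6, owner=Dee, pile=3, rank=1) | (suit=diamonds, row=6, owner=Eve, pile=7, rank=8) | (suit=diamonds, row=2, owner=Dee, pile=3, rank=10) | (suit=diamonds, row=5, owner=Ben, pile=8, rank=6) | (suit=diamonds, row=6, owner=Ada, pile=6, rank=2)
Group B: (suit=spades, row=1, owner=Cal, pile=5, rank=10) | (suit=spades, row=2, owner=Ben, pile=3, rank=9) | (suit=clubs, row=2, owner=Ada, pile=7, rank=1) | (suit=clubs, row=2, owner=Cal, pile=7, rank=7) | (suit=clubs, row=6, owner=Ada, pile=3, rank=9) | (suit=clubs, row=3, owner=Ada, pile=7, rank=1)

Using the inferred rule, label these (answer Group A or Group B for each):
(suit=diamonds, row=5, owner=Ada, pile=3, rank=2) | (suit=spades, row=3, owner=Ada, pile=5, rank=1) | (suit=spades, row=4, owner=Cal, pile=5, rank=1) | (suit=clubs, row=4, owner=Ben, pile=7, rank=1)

Group A, Group B, Group B, Group B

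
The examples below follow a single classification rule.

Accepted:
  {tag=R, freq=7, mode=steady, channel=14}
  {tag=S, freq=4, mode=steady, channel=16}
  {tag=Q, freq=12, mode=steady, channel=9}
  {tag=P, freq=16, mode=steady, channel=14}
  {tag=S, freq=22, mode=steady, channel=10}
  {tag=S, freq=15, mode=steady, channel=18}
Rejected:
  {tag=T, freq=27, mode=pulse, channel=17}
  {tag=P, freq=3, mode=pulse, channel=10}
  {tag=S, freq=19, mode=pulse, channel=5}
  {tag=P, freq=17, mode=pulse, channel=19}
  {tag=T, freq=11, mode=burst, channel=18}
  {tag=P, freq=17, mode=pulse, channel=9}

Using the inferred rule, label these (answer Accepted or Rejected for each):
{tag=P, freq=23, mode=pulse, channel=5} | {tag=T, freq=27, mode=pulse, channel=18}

Rejected, Rejected

One predicate separates the groups cleanly: mode is steady.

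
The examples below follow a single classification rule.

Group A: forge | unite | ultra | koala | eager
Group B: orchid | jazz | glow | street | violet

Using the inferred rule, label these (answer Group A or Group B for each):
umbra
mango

The classifier is using: odd length.
umbra: length 5, satisfies this → Group A. mango: length 5, satisfies this → Group A.

Group A, Group A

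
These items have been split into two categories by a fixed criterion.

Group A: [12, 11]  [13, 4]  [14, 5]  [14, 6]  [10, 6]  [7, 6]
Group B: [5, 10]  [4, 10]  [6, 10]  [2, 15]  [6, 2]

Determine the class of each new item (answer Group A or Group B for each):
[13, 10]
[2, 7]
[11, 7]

All 'Group A' examples share one property — first ≥ 7 — and every 'Group B' example lacks it.
[13, 10] → first 13 → Group A.
[2, 7] → first 2 → Group B.
[11, 7] → first 11 → Group A.

Group A, Group B, Group A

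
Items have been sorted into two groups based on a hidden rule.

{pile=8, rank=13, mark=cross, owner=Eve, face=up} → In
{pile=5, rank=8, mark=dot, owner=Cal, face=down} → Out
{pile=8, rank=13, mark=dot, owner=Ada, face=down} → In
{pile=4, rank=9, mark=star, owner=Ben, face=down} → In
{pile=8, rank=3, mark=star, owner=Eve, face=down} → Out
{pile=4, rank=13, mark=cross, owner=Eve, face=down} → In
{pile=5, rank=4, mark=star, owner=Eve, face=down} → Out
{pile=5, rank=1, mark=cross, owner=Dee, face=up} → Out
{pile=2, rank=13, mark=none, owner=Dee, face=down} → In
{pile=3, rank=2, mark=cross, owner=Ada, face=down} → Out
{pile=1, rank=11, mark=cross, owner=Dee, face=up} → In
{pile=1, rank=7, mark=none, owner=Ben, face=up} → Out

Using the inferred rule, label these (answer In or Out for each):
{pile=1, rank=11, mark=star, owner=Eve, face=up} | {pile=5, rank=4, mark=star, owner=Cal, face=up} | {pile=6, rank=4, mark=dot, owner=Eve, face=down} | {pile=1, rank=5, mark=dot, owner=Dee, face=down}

In, Out, Out, Out

The pattern is that an item is 'In' exactly when: rank ≥ 9.
In: {pile=1, rank=11, mark=star, owner=Eve, face=up}, since rank = 11.
Out: {pile=5, rank=4, mark=star, owner=Cal, face=up}, since rank = 4.
Out: {pile=6, rank=4, mark=dot, owner=Eve, face=down}, since rank = 4.
Out: {pile=1, rank=5, mark=dot, owner=Dee, face=down}, since rank = 5.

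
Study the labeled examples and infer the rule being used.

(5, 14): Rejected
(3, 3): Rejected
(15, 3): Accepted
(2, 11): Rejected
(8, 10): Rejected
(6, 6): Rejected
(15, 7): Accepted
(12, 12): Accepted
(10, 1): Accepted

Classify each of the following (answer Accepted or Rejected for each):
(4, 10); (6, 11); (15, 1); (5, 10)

Rejected, Rejected, Accepted, Rejected

The common property of the 'Accepted' items is: first ≥ 10. No 'Rejected' item has it.
Rejected: (4, 10), since first 4. Rejected: (6, 11), since first 6. Accepted: (15, 1), since first 15. Rejected: (5, 10), since first 5.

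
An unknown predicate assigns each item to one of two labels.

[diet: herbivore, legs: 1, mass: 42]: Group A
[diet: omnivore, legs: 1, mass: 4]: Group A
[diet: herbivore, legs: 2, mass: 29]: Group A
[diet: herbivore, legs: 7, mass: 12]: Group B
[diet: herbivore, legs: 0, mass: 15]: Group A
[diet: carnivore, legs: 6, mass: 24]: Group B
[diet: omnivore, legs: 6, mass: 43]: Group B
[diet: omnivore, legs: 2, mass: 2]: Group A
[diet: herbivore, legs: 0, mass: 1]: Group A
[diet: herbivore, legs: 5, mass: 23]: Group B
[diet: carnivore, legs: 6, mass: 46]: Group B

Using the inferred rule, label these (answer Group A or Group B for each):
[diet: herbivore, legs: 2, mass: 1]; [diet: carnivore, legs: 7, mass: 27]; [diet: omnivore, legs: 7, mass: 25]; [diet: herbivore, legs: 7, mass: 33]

Group A, Group B, Group B, Group B

The simplest hypothesis consistent with all the labels is: legs ≤ 2.
[diet: herbivore, legs: 2, mass: 1] → legs = 2 → Group A. [diet: carnivore, legs: 7, mass: 27] → legs = 7 → Group B. [diet: omnivore, legs: 7, mass: 25] → legs = 7 → Group B. [diet: herbivore, legs: 7, mass: 33] → legs = 7 → Group B.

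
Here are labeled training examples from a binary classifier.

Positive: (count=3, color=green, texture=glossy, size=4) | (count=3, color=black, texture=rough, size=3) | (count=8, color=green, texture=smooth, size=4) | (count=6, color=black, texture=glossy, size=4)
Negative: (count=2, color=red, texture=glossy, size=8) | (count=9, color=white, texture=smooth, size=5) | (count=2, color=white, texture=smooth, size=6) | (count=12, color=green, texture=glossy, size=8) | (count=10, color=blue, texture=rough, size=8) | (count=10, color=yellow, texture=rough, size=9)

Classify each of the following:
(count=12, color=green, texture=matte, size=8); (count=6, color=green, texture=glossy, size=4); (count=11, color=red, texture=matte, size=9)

The pattern is that an item is 'Positive' exactly when: size ≤ 4.
(count=12, color=green, texture=matte, size=8) → size = 8 → Negative. (count=6, color=green, texture=glossy, size=4) → size = 4 → Positive. (count=11, color=red, texture=matte, size=9) → size = 9 → Negative.

Negative, Positive, Negative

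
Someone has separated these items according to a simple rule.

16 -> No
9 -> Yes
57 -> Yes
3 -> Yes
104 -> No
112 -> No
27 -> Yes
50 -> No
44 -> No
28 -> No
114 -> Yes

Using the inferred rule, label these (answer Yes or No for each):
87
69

Checking candidate rules against both groups, what survives is: multiple of 3.
87 → 87 = 3·29 → Yes.
69 → 69 = 3·23 → Yes.

Yes, Yes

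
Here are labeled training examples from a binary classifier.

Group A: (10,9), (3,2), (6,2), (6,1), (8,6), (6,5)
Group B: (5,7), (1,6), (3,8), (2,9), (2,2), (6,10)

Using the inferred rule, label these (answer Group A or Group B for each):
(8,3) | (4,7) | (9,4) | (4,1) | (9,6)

Group A, Group B, Group A, Group A, Group A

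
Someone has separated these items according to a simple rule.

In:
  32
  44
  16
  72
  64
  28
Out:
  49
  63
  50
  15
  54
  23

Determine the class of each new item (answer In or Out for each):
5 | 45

Every 'In' example satisfies: multiple of 4. None of the 'Out' examples do.

Out, Out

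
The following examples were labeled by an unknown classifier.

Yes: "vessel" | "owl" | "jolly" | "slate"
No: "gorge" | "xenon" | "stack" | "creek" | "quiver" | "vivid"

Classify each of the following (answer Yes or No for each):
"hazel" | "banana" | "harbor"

Yes, No, No

The common property of the 'Yes' items is: contains 'l'. No 'No' item has it.
"hazel": Yes (has 'l'). "banana": No (no 'l'). "harbor": No (no 'l').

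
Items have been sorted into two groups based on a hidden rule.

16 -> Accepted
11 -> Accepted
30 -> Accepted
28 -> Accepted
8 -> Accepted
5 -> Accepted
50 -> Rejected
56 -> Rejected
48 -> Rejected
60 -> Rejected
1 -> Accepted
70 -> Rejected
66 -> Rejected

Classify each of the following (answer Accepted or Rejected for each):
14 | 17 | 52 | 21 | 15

Accepted, Accepted, Rejected, Accepted, Accepted

The common property of the 'Accepted' items is: at most 30. No 'Rejected' item has it.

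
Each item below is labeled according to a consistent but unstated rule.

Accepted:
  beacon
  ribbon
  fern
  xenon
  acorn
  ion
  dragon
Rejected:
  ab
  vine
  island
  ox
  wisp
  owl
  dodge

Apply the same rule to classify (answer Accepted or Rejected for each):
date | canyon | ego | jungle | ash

Rejected, Accepted, Rejected, Rejected, Rejected

Every 'Accepted' example satisfies: ends with 'n'. None of the 'Rejected' examples do.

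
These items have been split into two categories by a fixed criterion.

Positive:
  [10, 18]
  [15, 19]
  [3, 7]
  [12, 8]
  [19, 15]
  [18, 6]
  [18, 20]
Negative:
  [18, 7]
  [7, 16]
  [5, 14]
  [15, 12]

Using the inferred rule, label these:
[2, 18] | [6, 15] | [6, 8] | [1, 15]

All 'Positive' examples share one property — sum is even — and every 'Negative' example lacks it.

Positive, Negative, Positive, Positive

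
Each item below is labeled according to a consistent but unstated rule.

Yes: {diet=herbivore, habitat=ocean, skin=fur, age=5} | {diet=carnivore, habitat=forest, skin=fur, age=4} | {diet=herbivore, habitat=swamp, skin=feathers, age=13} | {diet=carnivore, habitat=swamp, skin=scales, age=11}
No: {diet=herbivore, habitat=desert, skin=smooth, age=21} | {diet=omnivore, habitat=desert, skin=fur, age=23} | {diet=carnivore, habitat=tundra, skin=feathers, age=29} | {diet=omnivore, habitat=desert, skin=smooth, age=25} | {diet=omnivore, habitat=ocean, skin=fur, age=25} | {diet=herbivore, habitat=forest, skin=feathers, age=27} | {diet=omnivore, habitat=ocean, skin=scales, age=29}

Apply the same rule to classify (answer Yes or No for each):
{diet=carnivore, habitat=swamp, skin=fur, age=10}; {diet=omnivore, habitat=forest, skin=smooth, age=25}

Rule: age ≤ 13. This holds for each 'Yes' example and fails for each 'No' one.
{diet=carnivore, habitat=swamp, skin=fur, age=10} → age = 10 → Yes. {diet=omnivore, habitat=forest, skin=smooth, age=25} → age = 25 → No.

Yes, No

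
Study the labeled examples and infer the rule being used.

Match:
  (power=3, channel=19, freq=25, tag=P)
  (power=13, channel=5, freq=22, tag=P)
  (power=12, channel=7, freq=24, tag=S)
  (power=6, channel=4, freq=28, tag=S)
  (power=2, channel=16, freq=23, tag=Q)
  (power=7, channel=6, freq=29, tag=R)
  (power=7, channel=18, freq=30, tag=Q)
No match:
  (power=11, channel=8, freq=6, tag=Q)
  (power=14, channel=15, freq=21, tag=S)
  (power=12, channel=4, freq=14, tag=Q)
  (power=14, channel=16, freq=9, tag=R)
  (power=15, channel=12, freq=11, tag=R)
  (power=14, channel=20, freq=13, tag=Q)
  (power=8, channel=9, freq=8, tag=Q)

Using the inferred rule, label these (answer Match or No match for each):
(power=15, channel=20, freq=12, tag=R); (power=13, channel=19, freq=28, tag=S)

No match, Match

A rule that fits every label: freq ≥ 22 — true of each 'Match' example, false of each 'No match' one.
(power=15, channel=20, freq=12, tag=R) — freq = 12, hence No match. (power=13, channel=19, freq=28, tag=S) — freq = 28, hence Match.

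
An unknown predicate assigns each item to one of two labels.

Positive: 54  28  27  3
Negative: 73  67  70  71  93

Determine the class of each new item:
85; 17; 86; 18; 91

Negative, Positive, Negative, Positive, Negative

The rule appears to be: at most 54.
85 → 85 > 54 → Negative.
17 → 17 ≤ 54 → Positive.
86 → 86 > 54 → Negative.
18 → 18 ≤ 54 → Positive.
91 → 91 > 54 → Negative.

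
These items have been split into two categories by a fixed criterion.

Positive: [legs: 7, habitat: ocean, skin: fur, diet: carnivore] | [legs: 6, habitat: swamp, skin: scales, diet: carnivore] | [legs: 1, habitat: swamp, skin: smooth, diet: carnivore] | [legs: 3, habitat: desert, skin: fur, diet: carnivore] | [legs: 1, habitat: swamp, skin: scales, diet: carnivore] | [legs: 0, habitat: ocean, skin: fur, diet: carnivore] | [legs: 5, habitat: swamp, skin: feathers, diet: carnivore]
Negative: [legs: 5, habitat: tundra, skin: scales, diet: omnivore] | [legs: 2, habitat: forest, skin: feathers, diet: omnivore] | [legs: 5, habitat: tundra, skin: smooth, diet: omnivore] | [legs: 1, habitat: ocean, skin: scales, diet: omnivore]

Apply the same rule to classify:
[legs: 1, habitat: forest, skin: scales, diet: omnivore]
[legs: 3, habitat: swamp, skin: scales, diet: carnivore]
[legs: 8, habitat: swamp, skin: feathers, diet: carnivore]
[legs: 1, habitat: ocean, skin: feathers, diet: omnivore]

The simplest hypothesis consistent with all the labels is: diet is carnivore.
[legs: 1, habitat: forest, skin: scales, diet: omnivore] → diet is omnivore → Negative. [legs: 3, habitat: swamp, skin: scales, diet: carnivore] → diet is carnivore → Positive. [legs: 8, habitat: swamp, skin: feathers, diet: carnivore] → diet is carnivore → Positive. [legs: 1, habitat: ocean, skin: feathers, diet: omnivore] → diet is omnivore → Negative.

Negative, Positive, Positive, Negative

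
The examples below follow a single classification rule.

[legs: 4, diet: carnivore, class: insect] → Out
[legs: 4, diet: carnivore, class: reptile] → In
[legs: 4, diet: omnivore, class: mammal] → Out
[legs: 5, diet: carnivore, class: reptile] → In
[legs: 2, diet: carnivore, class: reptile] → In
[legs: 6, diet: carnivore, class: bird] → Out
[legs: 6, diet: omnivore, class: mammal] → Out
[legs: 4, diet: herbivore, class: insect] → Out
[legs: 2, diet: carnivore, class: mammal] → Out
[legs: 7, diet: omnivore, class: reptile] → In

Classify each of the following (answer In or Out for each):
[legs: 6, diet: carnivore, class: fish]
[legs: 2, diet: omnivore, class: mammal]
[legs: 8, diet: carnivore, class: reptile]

Out, Out, In

Looking at the examples, the only property every 'In' case has and every 'Out' case lacks is: class is reptile.
[legs: 6, diet: carnivore, class: fish]: Out (class is fish). [legs: 2, diet: omnivore, class: mammal]: Out (class is mammal). [legs: 8, diet: carnivore, class: reptile]: In (class is reptile).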